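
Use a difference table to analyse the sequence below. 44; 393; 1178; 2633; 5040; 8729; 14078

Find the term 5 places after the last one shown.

349, 785, 1455, 2407, 3689, 5349
436, 670, 952, 1282, 1660
234, 282, 330, 378
48, 48, 48
Fourth differences constant at 48.
378 + 48 = 426;  1660 + 426 = 2086;  5349 + 2086 = 7435;  14078 + 7435 = 21513
426 + 48 = 474;  2086 + 474 = 2560;  7435 + 2560 = 9995;  21513 + 9995 = 31508
474 + 48 = 522;  2560 + 522 = 3082;  9995 + 3082 = 13077;  31508 + 13077 = 44585
522 + 48 = 570;  3082 + 570 = 3652;  13077 + 3652 = 16729;  44585 + 16729 = 61314
570 + 48 = 618;  3652 + 618 = 4270;  16729 + 4270 = 20999;  61314 + 20999 = 82313

82313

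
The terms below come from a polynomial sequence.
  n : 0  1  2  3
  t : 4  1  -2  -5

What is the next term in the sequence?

-8

First differences: -3  -3  -3
The first differences are constant (-3).
-5 − 3 = -8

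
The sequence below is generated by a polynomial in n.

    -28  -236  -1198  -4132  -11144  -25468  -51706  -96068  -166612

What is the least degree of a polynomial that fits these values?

D1: -208, -962, -2934, -7012, -14324, -26238, -44362, -70544
D2: -754, -1972, -4078, -7312, -11914, -18124, -26182
D3: -1218, -2106, -3234, -4602, -6210, -8058
D4: -888, -1128, -1368, -1608, -1848
D5: -240, -240, -240, -240
The fifth differences are constant, so the polynomial has degree 5.

5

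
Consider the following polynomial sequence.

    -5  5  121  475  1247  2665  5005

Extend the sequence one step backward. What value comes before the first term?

7

D1: 10, 116, 354, 772, 1418, 2340
D2: 106, 238, 418, 646, 922
D3: 132, 180, 228, 276
D4: 48, 48, 48
The fourth differences are constant at 48.
Work back: 132 − 48 = 84;  106 − 84 = 22;  10 − 22 = -12;  -5 + 12 = 7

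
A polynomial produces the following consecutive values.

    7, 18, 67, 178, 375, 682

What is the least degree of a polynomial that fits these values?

D1: 11, 49, 111, 197, 307
D2: 38, 62, 86, 110
D3: 24, 24, 24
The third differences are constant, so the polynomial has degree 3.

3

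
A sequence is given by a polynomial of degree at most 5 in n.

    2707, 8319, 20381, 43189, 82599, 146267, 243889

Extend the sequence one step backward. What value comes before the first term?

569

D1: 5612, 12062, 22808, 39410, 63668, 97622
D2: 6450, 10746, 16602, 24258, 33954
D3: 4296, 5856, 7656, 9696
D4: 1560, 1800, 2040
D5: 240, 240
The fifth differences are constant at 240.
Work back: 1560 − 240 = 1320;  4296 − 1320 = 2976;  6450 − 2976 = 3474;  5612 − 3474 = 2138;  2707 − 2138 = 569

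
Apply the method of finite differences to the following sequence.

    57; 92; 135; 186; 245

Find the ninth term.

D1: 35, 43, 51, 59
D2: 8, 8, 8
Second differences constant at 8.
59 + 8 = 67;  245 + 67 = 312
67 + 8 = 75;  312 + 75 = 387
75 + 8 = 83;  387 + 83 = 470
83 + 8 = 91;  470 + 91 = 561

561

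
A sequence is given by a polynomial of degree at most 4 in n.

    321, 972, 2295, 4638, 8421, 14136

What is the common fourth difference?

72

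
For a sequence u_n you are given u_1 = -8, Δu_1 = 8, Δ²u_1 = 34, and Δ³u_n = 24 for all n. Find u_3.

Build the table forward from the leading diagonal:
Third differences: 24, 24, 24
Second differences: 34, 58, 82
First differences: 8, 42, 100
u: -8, 0, 42

42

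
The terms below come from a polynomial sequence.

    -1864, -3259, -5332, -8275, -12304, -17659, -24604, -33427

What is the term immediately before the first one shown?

-979

D1: -1395  -2073  -2943  -4029  -5355  -6945  -8823
D2: -678  -870  -1086  -1326  -1590  -1878
D3: -192  -216  -240  -264  -288
D4: -24  -24  -24  -24
The fourth differences are constant at -24.
Work back: -192 + 24 = -168;  -678 + 168 = -510;  -1395 + 510 = -885;  -1864 + 885 = -979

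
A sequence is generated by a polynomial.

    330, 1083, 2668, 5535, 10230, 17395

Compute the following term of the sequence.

27768

753 , 1585 , 2867 , 4695 , 7165
832 , 1282 , 1828 , 2470
450 , 546 , 642
96 , 96
Fourth differences constant at 96.
642 + 96 = 738;  2470 + 738 = 3208;  7165 + 3208 = 10373;  17395 + 10373 = 27768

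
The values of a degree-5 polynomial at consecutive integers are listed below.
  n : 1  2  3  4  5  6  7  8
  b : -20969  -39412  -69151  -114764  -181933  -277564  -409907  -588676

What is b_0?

-10228

First differences: -18443  -29739  -45613  -67169  -95631  -132343  -178769
Second differences: -11296  -15874  -21556  -28462  -36712  -46426
Third differences: -4578  -5682  -6906  -8250  -9714
Fourth differences: -1104  -1224  -1344  -1464
Fifth differences: -120  -120  -120
The fifth differences are constant at -120.
Work back: -1104 + 120 = -984;  -4578 + 984 = -3594;  -11296 + 3594 = -7702;  -18443 + 7702 = -10741;  -20969 + 10741 = -10228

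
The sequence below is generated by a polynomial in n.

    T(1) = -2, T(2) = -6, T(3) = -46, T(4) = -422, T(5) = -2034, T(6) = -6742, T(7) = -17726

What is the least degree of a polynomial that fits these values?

D1: -4, -40, -376, -1612, -4708, -10984
D2: -36, -336, -1236, -3096, -6276
D3: -300, -900, -1860, -3180
D4: -600, -960, -1320
D5: -360, -360
The fifth differences are constant, so the polynomial has degree 5.

5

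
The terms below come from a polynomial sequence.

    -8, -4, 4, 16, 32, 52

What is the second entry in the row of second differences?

D1: 4, 8, 12, 16, 20
D2: 4, 4, 4, 4

4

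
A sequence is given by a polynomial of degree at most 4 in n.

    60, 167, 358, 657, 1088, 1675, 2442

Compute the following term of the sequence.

Δ: 107  191  299  431  587  767
Δ²: 84  108  132  156  180
Δ³: 24  24  24  24
Third differences constant at 24.
180 + 24 = 204;  767 + 204 = 971;  2442 + 971 = 3413

3413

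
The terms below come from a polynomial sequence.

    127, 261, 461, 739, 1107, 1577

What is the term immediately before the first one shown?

47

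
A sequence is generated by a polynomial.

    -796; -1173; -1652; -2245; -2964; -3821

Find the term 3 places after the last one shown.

-7340

Δ: -377 , -479 , -593 , -719 , -857
Δ²: -102 , -114 , -126 , -138
Δ³: -12 , -12 , -12
The third differences are constant (-12).
-138 − 12 = -150;  -857 − 150 = -1007;  -3821 − 1007 = -4828
-150 − 12 = -162;  -1007 − 162 = -1169;  -4828 − 1169 = -5997
-162 − 12 = -174;  -1169 − 174 = -1343;  -5997 − 1343 = -7340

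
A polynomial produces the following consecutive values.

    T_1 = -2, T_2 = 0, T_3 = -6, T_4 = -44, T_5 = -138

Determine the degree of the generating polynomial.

3

2, -6, -38, -94
-8, -32, -56
-24, -24
The third differences are constant, so the polynomial has degree 3.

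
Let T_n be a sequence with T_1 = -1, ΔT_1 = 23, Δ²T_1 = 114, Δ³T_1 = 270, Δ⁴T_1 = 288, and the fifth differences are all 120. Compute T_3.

Build the table forward from the leading diagonal:
Fifth differences: 120, 120, 120
Fourth differences: 288, 408, 528
Third differences: 270, 558, 966
Second differences: 114, 384, 942
First differences: 23, 137, 521
T: -1, 22, 159

159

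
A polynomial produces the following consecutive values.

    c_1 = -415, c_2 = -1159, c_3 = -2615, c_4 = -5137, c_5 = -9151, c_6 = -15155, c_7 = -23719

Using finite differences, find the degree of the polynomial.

4

First differences: -744, -1456, -2522, -4014, -6004, -8564
Second differences: -712, -1066, -1492, -1990, -2560
Third differences: -354, -426, -498, -570
Fourth differences: -72, -72, -72
The fourth differences are constant, so the polynomial has degree 4.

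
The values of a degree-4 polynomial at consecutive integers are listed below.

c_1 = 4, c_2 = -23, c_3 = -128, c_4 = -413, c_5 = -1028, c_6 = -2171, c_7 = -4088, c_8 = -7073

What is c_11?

-26096

First differences: -27  -105  -285  -615  -1143  -1917  -2985
Second differences: -78  -180  -330  -528  -774  -1068
Third differences: -102  -150  -198  -246  -294
Fourth differences: -48  -48  -48  -48
Fourth differences constant at -48.
-294 − 48 = -342;  -1068 − 342 = -1410;  -2985 − 1410 = -4395;  -7073 − 4395 = -11468
-342 − 48 = -390;  -1410 − 390 = -1800;  -4395 − 1800 = -6195;  -11468 − 6195 = -17663
-390 − 48 = -438;  -1800 − 438 = -2238;  -6195 − 2238 = -8433;  -17663 − 8433 = -26096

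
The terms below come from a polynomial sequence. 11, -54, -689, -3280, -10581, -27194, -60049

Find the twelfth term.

First differences: -65  -635  -2591  -7301  -16613  -32855
Second differences: -570  -1956  -4710  -9312  -16242
Third differences: -1386  -2754  -4602  -6930
Fourth differences: -1368  -1848  -2328
Fifth differences: -480  -480
Constant fifth difference = -480, so extend:
-2328 − 480 = -2808;  -6930 − 2808 = -9738;  -16242 − 9738 = -25980;  -32855 − 25980 = -58835;  -60049 − 58835 = -118884
-2808 − 480 = -3288;  -9738 − 3288 = -13026;  -25980 − 13026 = -39006;  -58835 − 39006 = -97841;  -118884 − 97841 = -216725
-3288 − 480 = -3768;  -13026 − 3768 = -16794;  -39006 − 16794 = -55800;  -97841 − 55800 = -153641;  -216725 − 153641 = -370366
-3768 − 480 = -4248;  -16794 − 4248 = -21042;  -55800 − 21042 = -76842;  -153641 − 76842 = -230483;  -370366 − 230483 = -600849
-4248 − 480 = -4728;  -21042 − 4728 = -25770;  -76842 − 25770 = -102612;  -230483 − 102612 = -333095;  -600849 − 333095 = -933944

-933944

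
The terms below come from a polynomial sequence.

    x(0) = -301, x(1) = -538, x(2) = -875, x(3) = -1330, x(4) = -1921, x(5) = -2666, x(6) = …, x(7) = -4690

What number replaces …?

-3583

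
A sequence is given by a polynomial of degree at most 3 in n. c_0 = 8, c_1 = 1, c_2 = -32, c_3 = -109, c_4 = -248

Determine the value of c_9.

-2503

First differences: -7, -33, -77, -139
Second differences: -26, -44, -62
Third differences: -18, -18
Constant third difference = -18, so extend:
-62 − 18 = -80;  -139 − 80 = -219;  -248 − 219 = -467
-80 − 18 = -98;  -219 − 98 = -317;  -467 − 317 = -784
-98 − 18 = -116;  -317 − 116 = -433;  -784 − 433 = -1217
-116 − 18 = -134;  -433 − 134 = -567;  -1217 − 567 = -1784
-134 − 18 = -152;  -567 − 152 = -719;  -1784 − 719 = -2503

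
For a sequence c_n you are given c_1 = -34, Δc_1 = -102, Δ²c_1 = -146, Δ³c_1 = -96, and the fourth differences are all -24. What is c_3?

Build the table forward from the leading diagonal:
Δ⁴: -24, -24, -24
Δ³: -96, -120, -144
Δ²: -146, -242, -362
Δ: -102, -248, -490
c: -34, -136, -384

-384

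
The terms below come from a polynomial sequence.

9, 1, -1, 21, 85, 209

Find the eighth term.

D1: -8, -2, 22, 64, 124
D2: 6, 24, 42, 60
D3: 18, 18, 18
The third differences are constant (18).
60 + 18 = 78;  124 + 78 = 202;  209 + 202 = 411
78 + 18 = 96;  202 + 96 = 298;  411 + 298 = 709

709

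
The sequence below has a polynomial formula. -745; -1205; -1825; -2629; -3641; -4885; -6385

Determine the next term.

-460  -620  -804  -1012  -1244  -1500
-160  -184  -208  -232  -256
-24  -24  -24  -24
Constant third difference = -24, so extend:
-256 − 24 = -280;  -1500 − 280 = -1780;  -6385 − 1780 = -8165

-8165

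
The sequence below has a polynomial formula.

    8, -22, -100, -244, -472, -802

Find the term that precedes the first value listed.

-30  -78  -144  -228  -330
-48  -66  -84  -102
-18  -18  -18
The third differences are constant at -18.
Work back: -48 + 18 = -30;  -30 + 30 = 0;  8 + 0 = 8

8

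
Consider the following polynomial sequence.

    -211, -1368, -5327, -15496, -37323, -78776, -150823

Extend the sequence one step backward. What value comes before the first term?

First differences: -1157, -3959, -10169, -21827, -41453, -72047
Second differences: -2802, -6210, -11658, -19626, -30594
Third differences: -3408, -5448, -7968, -10968
Fourth differences: -2040, -2520, -3000
Fifth differences: -480, -480
The fifth differences are constant at -480.
Work back: -2040 + 480 = -1560;  -3408 + 1560 = -1848;  -2802 + 1848 = -954;  -1157 + 954 = -203;  -211 + 203 = -8

-8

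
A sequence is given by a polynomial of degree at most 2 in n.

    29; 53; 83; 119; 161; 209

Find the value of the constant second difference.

First differences: 24, 30, 36, 42, 48
Second differences: 6, 6, 6, 6

6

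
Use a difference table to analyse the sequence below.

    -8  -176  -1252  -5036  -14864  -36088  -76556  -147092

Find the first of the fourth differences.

-1536

Δ: -168, -1076, -3784, -9828, -21224, -40468, -70536
Δ²: -908, -2708, -6044, -11396, -19244, -30068
Δ³: -1800, -3336, -5352, -7848, -10824
Δ⁴: -1536, -2016, -2496, -2976
Δ⁵: -480, -480, -480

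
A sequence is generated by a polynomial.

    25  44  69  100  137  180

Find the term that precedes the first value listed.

Δ: 19, 25, 31, 37, 43
Δ²: 6, 6, 6, 6
The second differences are constant at 6.
Work back: 19 − 6 = 13;  25 − 13 = 12

12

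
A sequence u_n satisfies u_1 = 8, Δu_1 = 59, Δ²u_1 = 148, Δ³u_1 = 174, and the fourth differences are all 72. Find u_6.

Build the table forward from the leading diagonal:
Fourth differences: 72, 72, 72, 72, 72, 72
Third differences: 174, 246, 318, 390, 462, 534
Second differences: 148, 322, 568, 886, 1276, 1738
First differences: 59, 207, 529, 1097, 1983, 3259
u: 8, 67, 274, 803, 1900, 3883

3883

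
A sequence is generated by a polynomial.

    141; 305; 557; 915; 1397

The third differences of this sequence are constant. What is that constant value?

18

Δ: 164, 252, 358, 482
Δ²: 88, 106, 124
Δ³: 18, 18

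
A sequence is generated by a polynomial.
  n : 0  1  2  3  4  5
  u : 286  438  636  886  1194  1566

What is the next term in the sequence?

2008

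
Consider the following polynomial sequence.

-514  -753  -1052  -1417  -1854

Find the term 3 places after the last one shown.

-3657

-239  -299  -365  -437
-60  -66  -72
-6  -6
Third differences constant at -6.
-72 − 6 = -78;  -437 − 78 = -515;  -1854 − 515 = -2369
-78 − 6 = -84;  -515 − 84 = -599;  -2369 − 599 = -2968
-84 − 6 = -90;  -599 − 90 = -689;  -2968 − 689 = -3657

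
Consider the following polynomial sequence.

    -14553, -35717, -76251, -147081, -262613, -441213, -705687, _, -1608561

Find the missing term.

-1083761

Using the first 7 terms:
First differences: -21164  -40534  -70830  -115532  -178600  -264474
Second differences: -19370  -30296  -44702  -63068  -85874
Third differences: -10926  -14406  -18366  -22806
Fourth differences: -3480  -3960  -4440
Fifth differences: -480  -480
Constant fifth difference = -480.
Extend forward: -4440 − 480 = -4920;  -22806 − 4920 = -27726;  -85874 − 27726 = -113600;  -264474 − 113600 = -378074;  -705687 − 378074 = -1083761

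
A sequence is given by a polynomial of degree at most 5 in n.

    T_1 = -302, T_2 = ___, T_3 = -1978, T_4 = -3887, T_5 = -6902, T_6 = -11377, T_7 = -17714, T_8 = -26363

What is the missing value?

-869

Using the last 6 terms:
D1: -1909, -3015, -4475, -6337, -8649
D2: -1106, -1460, -1862, -2312
D3: -354, -402, -450
D4: -48, -48
Constant fourth difference = -48.
Extend backward: -354 + 48 = -306;  -1106 + 306 = -800;  -1909 + 800 = -1109;  -1978 + 1109 = -869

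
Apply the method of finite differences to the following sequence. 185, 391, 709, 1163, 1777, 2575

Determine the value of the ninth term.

D1: 206, 318, 454, 614, 798
D2: 112, 136, 160, 184
D3: 24, 24, 24
Third differences constant at 24.
184 + 24 = 208;  798 + 208 = 1006;  2575 + 1006 = 3581
208 + 24 = 232;  1006 + 232 = 1238;  3581 + 1238 = 4819
232 + 24 = 256;  1238 + 256 = 1494;  4819 + 1494 = 6313

6313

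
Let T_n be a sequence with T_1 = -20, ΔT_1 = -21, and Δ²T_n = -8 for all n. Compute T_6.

-205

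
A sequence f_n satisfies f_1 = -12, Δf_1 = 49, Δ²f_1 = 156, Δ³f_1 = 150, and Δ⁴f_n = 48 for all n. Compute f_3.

242

Build the table forward from the leading diagonal:
D4: 48, 48, 48
D3: 150, 198, 246
D2: 156, 306, 504
D1: 49, 205, 511
f: -12, 37, 242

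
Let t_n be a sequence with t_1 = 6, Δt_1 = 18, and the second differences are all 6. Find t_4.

78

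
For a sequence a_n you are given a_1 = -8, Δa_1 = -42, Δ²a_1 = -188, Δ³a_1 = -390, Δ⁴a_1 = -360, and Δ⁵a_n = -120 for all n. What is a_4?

Build the table forward from the leading diagonal:
Δ⁵: -120  -120  -120  -120
Δ⁴: -360  -480  -600  -720
Δ³: -390  -750  -1230  -1830
Δ²: -188  -578  -1328  -2558
Δ: -42  -230  -808  -2136
a: -8  -50  -280  -1088

-1088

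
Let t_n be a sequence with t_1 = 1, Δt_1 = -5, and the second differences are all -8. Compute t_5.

-67

Build the table forward from the leading diagonal:
Δ²: -8, -8, -8, -8, -8
Δ: -5, -13, -21, -29, -37
t: 1, -4, -17, -38, -67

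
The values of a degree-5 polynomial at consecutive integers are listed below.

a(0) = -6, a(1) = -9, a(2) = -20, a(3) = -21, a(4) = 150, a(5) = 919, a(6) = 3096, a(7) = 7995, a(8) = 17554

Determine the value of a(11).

105451

Δ: -3  -11  -1  171  769  2177  4899  9559
Δ²: -8  10  172  598  1408  2722  4660
Δ³: 18  162  426  810  1314  1938
Δ⁴: 144  264  384  504  624
Δ⁵: 120  120  120  120
Fifth differences constant at 120.
624 + 120 = 744;  1938 + 744 = 2682;  4660 + 2682 = 7342;  9559 + 7342 = 16901;  17554 + 16901 = 34455
744 + 120 = 864;  2682 + 864 = 3546;  7342 + 3546 = 10888;  16901 + 10888 = 27789;  34455 + 27789 = 62244
864 + 120 = 984;  3546 + 984 = 4530;  10888 + 4530 = 15418;  27789 + 15418 = 43207;  62244 + 43207 = 105451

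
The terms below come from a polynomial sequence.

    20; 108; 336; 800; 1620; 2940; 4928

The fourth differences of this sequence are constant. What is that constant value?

First differences: 88, 228, 464, 820, 1320, 1988
Second differences: 140, 236, 356, 500, 668
Third differences: 96, 120, 144, 168
Fourth differences: 24, 24, 24

24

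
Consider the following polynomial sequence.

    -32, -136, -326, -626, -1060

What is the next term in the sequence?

Δ: -104  -190  -300  -434
Δ²: -86  -110  -134
Δ³: -24  -24
The third differences are constant (-24).
-134 − 24 = -158;  -434 − 158 = -592;  -1060 − 592 = -1652

-1652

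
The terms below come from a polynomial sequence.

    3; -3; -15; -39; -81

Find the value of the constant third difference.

-6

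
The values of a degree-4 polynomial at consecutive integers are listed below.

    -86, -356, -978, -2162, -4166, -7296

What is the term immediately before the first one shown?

-6

First differences: -270, -622, -1184, -2004, -3130
Second differences: -352, -562, -820, -1126
Third differences: -210, -258, -306
Fourth differences: -48, -48
The fourth differences are constant at -48.
Work back: -210 + 48 = -162;  -352 + 162 = -190;  -270 + 190 = -80;  -86 + 80 = -6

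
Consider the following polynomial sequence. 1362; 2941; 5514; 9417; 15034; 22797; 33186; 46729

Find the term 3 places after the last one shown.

112282

D1: 1579, 2573, 3903, 5617, 7763, 10389, 13543
D2: 994, 1330, 1714, 2146, 2626, 3154
D3: 336, 384, 432, 480, 528
D4: 48, 48, 48, 48
Constant fourth difference = 48, so extend:
528 + 48 = 576;  3154 + 576 = 3730;  13543 + 3730 = 17273;  46729 + 17273 = 64002
576 + 48 = 624;  3730 + 624 = 4354;  17273 + 4354 = 21627;  64002 + 21627 = 85629
624 + 48 = 672;  4354 + 672 = 5026;  21627 + 5026 = 26653;  85629 + 26653 = 112282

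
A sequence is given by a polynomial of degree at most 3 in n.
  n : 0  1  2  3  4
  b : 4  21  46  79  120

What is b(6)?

226

D1: 17  25  33  41
D2: 8  8  8
Constant second difference = 8, so extend:
41 + 8 = 49;  120 + 49 = 169
49 + 8 = 57;  169 + 57 = 226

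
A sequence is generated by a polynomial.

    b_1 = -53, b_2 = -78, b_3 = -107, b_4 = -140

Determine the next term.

-25 , -29 , -33
-4 , -4
Constant second difference = -4, so extend:
-33 − 4 = -37;  -140 − 37 = -177

-177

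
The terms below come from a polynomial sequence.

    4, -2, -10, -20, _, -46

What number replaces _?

-32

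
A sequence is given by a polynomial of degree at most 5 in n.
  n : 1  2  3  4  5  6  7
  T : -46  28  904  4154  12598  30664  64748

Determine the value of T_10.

364148

First differences: 74, 876, 3250, 8444, 18066, 34084
Second differences: 802, 2374, 5194, 9622, 16018
Third differences: 1572, 2820, 4428, 6396
Fourth differences: 1248, 1608, 1968
Fifth differences: 360, 360
Constant fifth difference = 360, so extend:
1968 + 360 = 2328;  6396 + 2328 = 8724;  16018 + 8724 = 24742;  34084 + 24742 = 58826;  64748 + 58826 = 123574
2328 + 360 = 2688;  8724 + 2688 = 11412;  24742 + 11412 = 36154;  58826 + 36154 = 94980;  123574 + 94980 = 218554
2688 + 360 = 3048;  11412 + 3048 = 14460;  36154 + 14460 = 50614;  94980 + 50614 = 145594;  218554 + 145594 = 364148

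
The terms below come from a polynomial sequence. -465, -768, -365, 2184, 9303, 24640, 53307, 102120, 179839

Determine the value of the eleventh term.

Δ: -303, 403, 2549, 7119, 15337, 28667, 48813, 77719
Δ²: 706, 2146, 4570, 8218, 13330, 20146, 28906
Δ³: 1440, 2424, 3648, 5112, 6816, 8760
Δ⁴: 984, 1224, 1464, 1704, 1944
Δ⁵: 240, 240, 240, 240
Constant fifth difference = 240, so extend:
1944 + 240 = 2184;  8760 + 2184 = 10944;  28906 + 10944 = 39850;  77719 + 39850 = 117569;  179839 + 117569 = 297408
2184 + 240 = 2424;  10944 + 2424 = 13368;  39850 + 13368 = 53218;  117569 + 53218 = 170787;  297408 + 170787 = 468195

468195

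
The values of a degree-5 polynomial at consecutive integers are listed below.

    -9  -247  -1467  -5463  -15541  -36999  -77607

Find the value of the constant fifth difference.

-480

Δ: -238, -1220, -3996, -10078, -21458, -40608
Δ²: -982, -2776, -6082, -11380, -19150
Δ³: -1794, -3306, -5298, -7770
Δ⁴: -1512, -1992, -2472
Δ⁵: -480, -480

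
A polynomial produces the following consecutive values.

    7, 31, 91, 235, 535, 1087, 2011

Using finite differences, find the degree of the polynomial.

D1: 24, 60, 144, 300, 552, 924
D2: 36, 84, 156, 252, 372
D3: 48, 72, 96, 120
D4: 24, 24, 24
The fourth differences are constant, so the polynomial has degree 4.

4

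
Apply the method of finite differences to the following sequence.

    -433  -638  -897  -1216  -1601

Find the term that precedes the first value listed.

-276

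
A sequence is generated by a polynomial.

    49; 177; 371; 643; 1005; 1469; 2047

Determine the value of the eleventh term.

First differences: 128  194  272  362  464  578
Second differences: 66  78  90  102  114
Third differences: 12  12  12  12
Third differences constant at 12.
114 + 12 = 126;  578 + 126 = 704;  2047 + 704 = 2751
126 + 12 = 138;  704 + 138 = 842;  2751 + 842 = 3593
138 + 12 = 150;  842 + 150 = 992;  3593 + 992 = 4585
150 + 12 = 162;  992 + 162 = 1154;  4585 + 1154 = 5739

5739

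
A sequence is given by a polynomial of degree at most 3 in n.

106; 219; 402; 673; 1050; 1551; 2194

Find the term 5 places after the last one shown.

First differences: 113, 183, 271, 377, 501, 643
Second differences: 70, 88, 106, 124, 142
Third differences: 18, 18, 18, 18
Third differences constant at 18.
142 + 18 = 160;  643 + 160 = 803;  2194 + 803 = 2997
160 + 18 = 178;  803 + 178 = 981;  2997 + 981 = 3978
178 + 18 = 196;  981 + 196 = 1177;  3978 + 1177 = 5155
196 + 18 = 214;  1177 + 214 = 1391;  5155 + 1391 = 6546
214 + 18 = 232;  1391 + 232 = 1623;  6546 + 1623 = 8169

8169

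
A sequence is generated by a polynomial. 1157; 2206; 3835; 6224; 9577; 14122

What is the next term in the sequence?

20111

D1: 1049, 1629, 2389, 3353, 4545
D2: 580, 760, 964, 1192
D3: 180, 204, 228
D4: 24, 24
Constant fourth difference = 24, so extend:
228 + 24 = 252;  1192 + 252 = 1444;  4545 + 1444 = 5989;  14122 + 5989 = 20111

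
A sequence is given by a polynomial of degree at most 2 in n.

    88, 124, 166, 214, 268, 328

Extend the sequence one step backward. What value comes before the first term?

First differences: 36, 42, 48, 54, 60
Second differences: 6, 6, 6, 6
The second differences are constant at 6.
Work back: 36 − 6 = 30;  88 − 30 = 58

58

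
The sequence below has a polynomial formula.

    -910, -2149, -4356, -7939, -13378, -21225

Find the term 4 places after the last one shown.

-90253

D1: -1239, -2207, -3583, -5439, -7847
D2: -968, -1376, -1856, -2408
D3: -408, -480, -552
D4: -72, -72
Fourth differences constant at -72.
-552 − 72 = -624;  -2408 − 624 = -3032;  -7847 − 3032 = -10879;  -21225 − 10879 = -32104
-624 − 72 = -696;  -3032 − 696 = -3728;  -10879 − 3728 = -14607;  -32104 − 14607 = -46711
-696 − 72 = -768;  -3728 − 768 = -4496;  -14607 − 4496 = -19103;  -46711 − 19103 = -65814
-768 − 72 = -840;  -4496 − 840 = -5336;  -19103 − 5336 = -24439;  -65814 − 24439 = -90253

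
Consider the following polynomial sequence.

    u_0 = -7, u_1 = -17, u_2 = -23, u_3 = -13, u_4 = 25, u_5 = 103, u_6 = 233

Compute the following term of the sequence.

First differences: -10  -6  10  38  78  130
Second differences: 4  16  28  40  52
Third differences: 12  12  12  12
Constant third difference = 12, so extend:
52 + 12 = 64;  130 + 64 = 194;  233 + 194 = 427

427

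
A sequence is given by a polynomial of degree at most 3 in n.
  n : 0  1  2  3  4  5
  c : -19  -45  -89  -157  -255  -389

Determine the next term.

-565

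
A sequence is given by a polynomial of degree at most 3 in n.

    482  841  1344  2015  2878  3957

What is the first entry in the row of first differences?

359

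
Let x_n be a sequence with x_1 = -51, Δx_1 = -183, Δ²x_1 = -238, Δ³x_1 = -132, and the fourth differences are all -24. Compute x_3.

-655

Build the table forward from the leading diagonal:
Fourth differences: -24, -24, -24
Third differences: -132, -156, -180
Second differences: -238, -370, -526
First differences: -183, -421, -791
x: -51, -234, -655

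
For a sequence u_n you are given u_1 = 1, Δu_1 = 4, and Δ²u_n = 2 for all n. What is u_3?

11

Build the table forward from the leading diagonal:
Δ²: 2, 2, 2
Δ: 4, 6, 8
u: 1, 5, 11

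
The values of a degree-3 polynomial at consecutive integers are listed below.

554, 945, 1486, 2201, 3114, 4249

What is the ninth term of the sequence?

9226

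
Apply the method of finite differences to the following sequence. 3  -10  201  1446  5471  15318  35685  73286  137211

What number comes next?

Δ: -13  211  1245  4025  9847  20367  37601  63925
Δ²: 224  1034  2780  5822  10520  17234  26324
Δ³: 810  1746  3042  4698  6714  9090
Δ⁴: 936  1296  1656  2016  2376
Δ⁵: 360  360  360  360
Fifth differences constant at 360.
2376 + 360 = 2736;  9090 + 2736 = 11826;  26324 + 11826 = 38150;  63925 + 38150 = 102075;  137211 + 102075 = 239286

239286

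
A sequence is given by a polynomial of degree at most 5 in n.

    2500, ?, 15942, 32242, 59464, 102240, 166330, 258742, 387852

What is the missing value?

6940

Using the last 7 terms:
16300  27222  42776  64090  92412  129110
10922  15554  21314  28322  36698
4632  5760  7008  8376
1128  1248  1368
120  120
Constant fifth difference = 120.
Extend backward: 1128 − 120 = 1008;  4632 − 1008 = 3624;  10922 − 3624 = 7298;  16300 − 7298 = 9002;  15942 − 9002 = 6940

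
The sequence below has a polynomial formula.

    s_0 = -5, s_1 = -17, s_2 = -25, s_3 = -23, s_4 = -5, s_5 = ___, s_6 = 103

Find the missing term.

Using the first 5 terms:
Δ: -12  -8  2  18
Δ²: 4  10  16
Δ³: 6  6
Constant third difference = 6.
Extend forward: 16 + 6 = 22;  18 + 22 = 40;  -5 + 40 = 35

35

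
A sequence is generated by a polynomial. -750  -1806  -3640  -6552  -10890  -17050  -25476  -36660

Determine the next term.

-51142

D1: -1056  -1834  -2912  -4338  -6160  -8426  -11184
D2: -778  -1078  -1426  -1822  -2266  -2758
D3: -300  -348  -396  -444  -492
D4: -48  -48  -48  -48
Fourth differences constant at -48.
-492 − 48 = -540;  -2758 − 540 = -3298;  -11184 − 3298 = -14482;  -36660 − 14482 = -51142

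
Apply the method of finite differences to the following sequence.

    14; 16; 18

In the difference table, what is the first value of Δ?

2

D1: 2, 2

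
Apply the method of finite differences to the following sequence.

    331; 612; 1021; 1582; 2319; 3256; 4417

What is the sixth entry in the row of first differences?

1161

Δ: 281, 409, 561, 737, 937, 1161
Δ²: 128, 152, 176, 200, 224
Δ³: 24, 24, 24, 24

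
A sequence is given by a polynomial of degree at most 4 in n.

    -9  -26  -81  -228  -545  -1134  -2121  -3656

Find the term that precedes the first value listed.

0

Δ: -17  -55  -147  -317  -589  -987  -1535
Δ²: -38  -92  -170  -272  -398  -548
Δ³: -54  -78  -102  -126  -150
Δ⁴: -24  -24  -24  -24
The fourth differences are constant at -24.
Work back: -54 + 24 = -30;  -38 + 30 = -8;  -17 + 8 = -9;  -9 + 9 = 0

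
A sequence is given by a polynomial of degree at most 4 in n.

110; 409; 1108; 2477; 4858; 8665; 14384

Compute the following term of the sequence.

22573

Δ: 299  699  1369  2381  3807  5719
Δ²: 400  670  1012  1426  1912
Δ³: 270  342  414  486
Δ⁴: 72  72  72
Fourth differences constant at 72.
486 + 72 = 558;  1912 + 558 = 2470;  5719 + 2470 = 8189;  14384 + 8189 = 22573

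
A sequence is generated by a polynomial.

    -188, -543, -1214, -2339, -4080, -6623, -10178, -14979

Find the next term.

-355 , -671 , -1125 , -1741 , -2543 , -3555 , -4801
-316 , -454 , -616 , -802 , -1012 , -1246
-138 , -162 , -186 , -210 , -234
-24 , -24 , -24 , -24
The fourth differences are constant (-24).
-234 − 24 = -258;  -1246 − 258 = -1504;  -4801 − 1504 = -6305;  -14979 − 6305 = -21284

-21284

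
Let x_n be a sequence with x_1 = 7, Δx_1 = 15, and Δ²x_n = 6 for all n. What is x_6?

142

Build the table forward from the leading diagonal:
Δ²: 6  6  6  6  6  6
Δ: 15  21  27  33  39  45
x: 7  22  43  70  103  142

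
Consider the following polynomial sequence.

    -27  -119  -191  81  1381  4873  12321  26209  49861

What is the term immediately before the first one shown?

D1: -92  -72  272  1300  3492  7448  13888  23652
D2: 20  344  1028  2192  3956  6440  9764
D3: 324  684  1164  1764  2484  3324
D4: 360  480  600  720  840
D5: 120  120  120  120
The fifth differences are constant at 120.
Work back: 360 − 120 = 240;  324 − 240 = 84;  20 − 84 = -64;  -92 + 64 = -28;  -27 + 28 = 1

1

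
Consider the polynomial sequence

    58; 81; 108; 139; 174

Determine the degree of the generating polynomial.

Δ: 23, 27, 31, 35
Δ²: 4, 4, 4
The second differences are constant, so the polynomial has degree 2.

2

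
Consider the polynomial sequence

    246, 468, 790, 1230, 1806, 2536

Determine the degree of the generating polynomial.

3

First differences: 222, 322, 440, 576, 730
Second differences: 100, 118, 136, 154
Third differences: 18, 18, 18
The third differences are constant, so the polynomial has degree 3.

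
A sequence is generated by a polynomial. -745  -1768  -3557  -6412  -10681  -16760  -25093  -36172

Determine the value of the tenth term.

-68776

D1: -1023, -1789, -2855, -4269, -6079, -8333, -11079
D2: -766, -1066, -1414, -1810, -2254, -2746
D3: -300, -348, -396, -444, -492
D4: -48, -48, -48, -48
Fourth differences constant at -48.
-492 − 48 = -540;  -2746 − 540 = -3286;  -11079 − 3286 = -14365;  -36172 − 14365 = -50537
-540 − 48 = -588;  -3286 − 588 = -3874;  -14365 − 3874 = -18239;  -50537 − 18239 = -68776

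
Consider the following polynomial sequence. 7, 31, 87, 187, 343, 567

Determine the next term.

871

24  56  100  156  224
32  44  56  68
12  12  12
The third differences are constant (12).
68 + 12 = 80;  224 + 80 = 304;  567 + 304 = 871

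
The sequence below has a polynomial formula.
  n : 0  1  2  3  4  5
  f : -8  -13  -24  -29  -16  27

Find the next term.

112

First differences: -5, -11, -5, 13, 43
Second differences: -6, 6, 18, 30
Third differences: 12, 12, 12
The third differences are constant (12).
30 + 12 = 42;  43 + 42 = 85;  27 + 85 = 112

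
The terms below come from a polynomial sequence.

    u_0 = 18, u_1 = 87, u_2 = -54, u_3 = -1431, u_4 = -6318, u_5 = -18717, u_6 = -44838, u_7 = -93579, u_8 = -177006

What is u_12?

D1: 69, -141, -1377, -4887, -12399, -26121, -48741, -83427
D2: -210, -1236, -3510, -7512, -13722, -22620, -34686
D3: -1026, -2274, -4002, -6210, -8898, -12066
D4: -1248, -1728, -2208, -2688, -3168
D5: -480, -480, -480, -480
Constant fifth difference = -480, so extend:
-3168 − 480 = -3648;  -12066 − 3648 = -15714;  -34686 − 15714 = -50400;  -83427 − 50400 = -133827;  -177006 − 133827 = -310833
-3648 − 480 = -4128;  -15714 − 4128 = -19842;  -50400 − 19842 = -70242;  -133827 − 70242 = -204069;  -310833 − 204069 = -514902
-4128 − 480 = -4608;  -19842 − 4608 = -24450;  -70242 − 24450 = -94692;  -204069 − 94692 = -298761;  -514902 − 298761 = -813663
-4608 − 480 = -5088;  -24450 − 5088 = -29538;  -94692 − 29538 = -124230;  -298761 − 124230 = -422991;  -813663 − 422991 = -1236654

-1236654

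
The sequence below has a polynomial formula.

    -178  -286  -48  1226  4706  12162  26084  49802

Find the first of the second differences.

Δ: -108, 238, 1274, 3480, 7456, 13922, 23718
Δ²: 346, 1036, 2206, 3976, 6466, 9796
Δ³: 690, 1170, 1770, 2490, 3330
Δ⁴: 480, 600, 720, 840
Δ⁵: 120, 120, 120

346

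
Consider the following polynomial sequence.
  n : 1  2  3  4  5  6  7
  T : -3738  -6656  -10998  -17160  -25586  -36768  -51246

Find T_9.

-2918  -4342  -6162  -8426  -11182  -14478
-1424  -1820  -2264  -2756  -3296
-396  -444  -492  -540
-48  -48  -48
Constant fourth difference = -48, so extend:
-540 − 48 = -588;  -3296 − 588 = -3884;  -14478 − 3884 = -18362;  -51246 − 18362 = -69608
-588 − 48 = -636;  -3884 − 636 = -4520;  -18362 − 4520 = -22882;  -69608 − 22882 = -92490

-92490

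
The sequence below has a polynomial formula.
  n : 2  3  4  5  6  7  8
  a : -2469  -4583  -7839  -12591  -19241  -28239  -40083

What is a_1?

-1191

Δ: -2114, -3256, -4752, -6650, -8998, -11844
Δ²: -1142, -1496, -1898, -2348, -2846
Δ³: -354, -402, -450, -498
Δ⁴: -48, -48, -48
The fourth differences are constant at -48.
Work back: -354 + 48 = -306;  -1142 + 306 = -836;  -2114 + 836 = -1278;  -2469 + 1278 = -1191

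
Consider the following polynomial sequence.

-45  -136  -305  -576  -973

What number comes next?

D1: -91, -169, -271, -397
D2: -78, -102, -126
D3: -24, -24
Constant third difference = -24, so extend:
-126 − 24 = -150;  -397 − 150 = -547;  -973 − 547 = -1520

-1520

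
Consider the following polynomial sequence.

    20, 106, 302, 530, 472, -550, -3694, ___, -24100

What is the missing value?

Using the first 7 terms:
86, 196, 228, -58, -1022, -3144
110, 32, -286, -964, -2122
-78, -318, -678, -1158
-240, -360, -480
-120, -120
Constant fifth difference = -120.
Extend forward: -480 − 120 = -600;  -1158 − 600 = -1758;  -2122 − 1758 = -3880;  -3144 − 3880 = -7024;  -3694 − 7024 = -10718

-10718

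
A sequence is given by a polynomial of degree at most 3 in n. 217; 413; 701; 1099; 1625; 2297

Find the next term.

Δ: 196, 288, 398, 526, 672
Δ²: 92, 110, 128, 146
Δ³: 18, 18, 18
The third differences are constant (18).
146 + 18 = 164;  672 + 164 = 836;  2297 + 836 = 3133

3133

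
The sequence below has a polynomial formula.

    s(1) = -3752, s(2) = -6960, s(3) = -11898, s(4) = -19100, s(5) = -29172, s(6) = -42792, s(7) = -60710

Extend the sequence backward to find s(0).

-1812

Δ: -3208  -4938  -7202  -10072  -13620  -17918
Δ²: -1730  -2264  -2870  -3548  -4298
Δ³: -534  -606  -678  -750
Δ⁴: -72  -72  -72
The fourth differences are constant at -72.
Work back: -534 + 72 = -462;  -1730 + 462 = -1268;  -3208 + 1268 = -1940;  -3752 + 1940 = -1812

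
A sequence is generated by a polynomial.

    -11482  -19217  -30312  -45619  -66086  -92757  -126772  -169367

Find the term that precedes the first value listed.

-6351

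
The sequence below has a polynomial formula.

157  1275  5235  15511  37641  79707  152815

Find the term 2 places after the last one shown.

454581

Δ: 1118 , 3960 , 10276 , 22130 , 42066 , 73108
Δ²: 2842 , 6316 , 11854 , 19936 , 31042
Δ³: 3474 , 5538 , 8082 , 11106
Δ⁴: 2064 , 2544 , 3024
Δ⁵: 480 , 480
Fifth differences constant at 480.
3024 + 480 = 3504;  11106 + 3504 = 14610;  31042 + 14610 = 45652;  73108 + 45652 = 118760;  152815 + 118760 = 271575
3504 + 480 = 3984;  14610 + 3984 = 18594;  45652 + 18594 = 64246;  118760 + 64246 = 183006;  271575 + 183006 = 454581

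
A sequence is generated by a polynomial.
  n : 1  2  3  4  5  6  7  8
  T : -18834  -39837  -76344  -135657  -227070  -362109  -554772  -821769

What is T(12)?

-3075657

Δ: -21003, -36507, -59313, -91413, -135039, -192663, -266997
Δ²: -15504, -22806, -32100, -43626, -57624, -74334
Δ³: -7302, -9294, -11526, -13998, -16710
Δ⁴: -1992, -2232, -2472, -2712
Δ⁵: -240, -240, -240
The fifth differences are constant (-240).
-2712 − 240 = -2952;  -16710 − 2952 = -19662;  -74334 − 19662 = -93996;  -266997 − 93996 = -360993;  -821769 − 360993 = -1182762
-2952 − 240 = -3192;  -19662 − 3192 = -22854;  -93996 − 22854 = -116850;  -360993 − 116850 = -477843;  -1182762 − 477843 = -1660605
-3192 − 240 = -3432;  -22854 − 3432 = -26286;  -116850 − 26286 = -143136;  -477843 − 143136 = -620979;  -1660605 − 620979 = -2281584
-3432 − 240 = -3672;  -26286 − 3672 = -29958;  -143136 − 29958 = -173094;  -620979 − 173094 = -794073;  -2281584 − 794073 = -3075657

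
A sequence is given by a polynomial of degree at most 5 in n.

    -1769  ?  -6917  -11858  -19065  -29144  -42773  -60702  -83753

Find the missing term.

Using the last 7 terms:
D1: -4941, -7207, -10079, -13629, -17929, -23051
D2: -2266, -2872, -3550, -4300, -5122
D3: -606, -678, -750, -822
D4: -72, -72, -72
Constant fourth difference = -72.
Extend backward: -606 + 72 = -534;  -2266 + 534 = -1732;  -4941 + 1732 = -3209;  -6917 + 3209 = -3708

-3708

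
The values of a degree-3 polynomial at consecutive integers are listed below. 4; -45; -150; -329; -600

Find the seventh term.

-1490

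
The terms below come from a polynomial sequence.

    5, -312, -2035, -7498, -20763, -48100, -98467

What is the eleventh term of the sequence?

-830355

Δ: -317, -1723, -5463, -13265, -27337, -50367
Δ²: -1406, -3740, -7802, -14072, -23030
Δ³: -2334, -4062, -6270, -8958
Δ⁴: -1728, -2208, -2688
Δ⁵: -480, -480
The fifth differences are constant (-480).
-2688 − 480 = -3168;  -8958 − 3168 = -12126;  -23030 − 12126 = -35156;  -50367 − 35156 = -85523;  -98467 − 85523 = -183990
-3168 − 480 = -3648;  -12126 − 3648 = -15774;  -35156 − 15774 = -50930;  -85523 − 50930 = -136453;  -183990 − 136453 = -320443
-3648 − 480 = -4128;  -15774 − 4128 = -19902;  -50930 − 19902 = -70832;  -136453 − 70832 = -207285;  -320443 − 207285 = -527728
-4128 − 480 = -4608;  -19902 − 4608 = -24510;  -70832 − 24510 = -95342;  -207285 − 95342 = -302627;  -527728 − 302627 = -830355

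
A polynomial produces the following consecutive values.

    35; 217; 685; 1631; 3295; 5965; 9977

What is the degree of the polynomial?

First differences: 182, 468, 946, 1664, 2670, 4012
Second differences: 286, 478, 718, 1006, 1342
Third differences: 192, 240, 288, 336
Fourth differences: 48, 48, 48
The fourth differences are constant, so the polynomial has degree 4.

4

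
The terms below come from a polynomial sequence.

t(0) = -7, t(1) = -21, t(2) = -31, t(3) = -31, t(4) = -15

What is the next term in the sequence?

D1: -14, -10, 0, 16
D2: 4, 10, 16
D3: 6, 6
Constant third difference = 6, so extend:
16 + 6 = 22;  16 + 22 = 38;  -15 + 38 = 23

23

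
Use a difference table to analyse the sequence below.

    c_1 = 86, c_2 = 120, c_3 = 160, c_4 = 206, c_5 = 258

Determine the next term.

316

Δ: 34  40  46  52
Δ²: 6  6  6
The second differences are constant (6).
52 + 6 = 58;  258 + 58 = 316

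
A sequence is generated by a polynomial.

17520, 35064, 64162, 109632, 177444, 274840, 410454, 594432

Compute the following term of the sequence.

17544, 29098, 45470, 67812, 97396, 135614, 183978
11554, 16372, 22342, 29584, 38218, 48364
4818, 5970, 7242, 8634, 10146
1152, 1272, 1392, 1512
120, 120, 120
Fifth differences constant at 120.
1512 + 120 = 1632;  10146 + 1632 = 11778;  48364 + 11778 = 60142;  183978 + 60142 = 244120;  594432 + 244120 = 838552

838552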